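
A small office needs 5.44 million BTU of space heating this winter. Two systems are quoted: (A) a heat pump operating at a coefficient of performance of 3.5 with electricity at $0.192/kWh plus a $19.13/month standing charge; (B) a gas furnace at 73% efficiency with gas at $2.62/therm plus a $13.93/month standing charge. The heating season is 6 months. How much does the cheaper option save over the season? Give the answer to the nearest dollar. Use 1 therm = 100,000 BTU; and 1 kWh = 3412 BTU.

Heat load = 5.44 × 10⁶ BTU = 5,440,000 BTU
Gas: input = 5,440,000 / 0.73 = 7,452,055 BTU = 74.52 therm → 74.52 × $2.62 = $195.24; + 6 × $13.93 standing = $278.82
Heat pump: 5,440,000 BTU / 3412 = 1,594 kWh heat; / 3.5 = 455.5 kWh in → × $0.192 = $87.46; + 6 × $19.13 standing = $202.24
Difference = |$278.82 − $202.24| = $76.58 ≈ $77

$77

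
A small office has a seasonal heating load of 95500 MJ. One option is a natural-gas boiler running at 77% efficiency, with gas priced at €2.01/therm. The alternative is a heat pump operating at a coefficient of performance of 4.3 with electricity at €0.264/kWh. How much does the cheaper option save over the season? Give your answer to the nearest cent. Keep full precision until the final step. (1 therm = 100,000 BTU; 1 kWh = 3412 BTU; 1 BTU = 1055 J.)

€734.12

Heat load = 95500 MJ = 95,500,000,000 J / 1055 = 90,521,327 BTU
Gas: input = 90,521,327 / 0.77 = 117,560,165 BTU = 1,176 therm → 1,176 × €2.01 = €2,362.96
Heat pump: 90,521,327 BTU / 3412 = 26,530 kWh heat; / 4.3 = 6,170 kWh in → × €0.264 = €1,628.84
Difference = |€2,362.96 − €1,628.84| = €734.12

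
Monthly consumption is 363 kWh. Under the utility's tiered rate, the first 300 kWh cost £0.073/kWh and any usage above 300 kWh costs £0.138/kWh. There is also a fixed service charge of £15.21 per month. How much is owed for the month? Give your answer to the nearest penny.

First 300 kWh × £0.073 = £21.90
Remaining 63 kWh × £0.138 = £8.69
Energy charge = £30.59; + service £15.21 = £45.80

£45.80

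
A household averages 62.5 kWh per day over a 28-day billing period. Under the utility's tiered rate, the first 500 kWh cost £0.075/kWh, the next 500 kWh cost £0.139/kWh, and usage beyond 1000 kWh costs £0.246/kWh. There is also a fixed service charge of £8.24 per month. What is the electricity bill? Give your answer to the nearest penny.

£299.74

Usage = 62.5 kWh/day × 28 days = 1750 kWh
First 500 kWh × £0.075 = £37.50
Next 500 kWh × £0.139 = £69.50
Remaining 750 kWh × £0.246 = £184.50
Energy charge = £291.50; + service £8.24 = £299.74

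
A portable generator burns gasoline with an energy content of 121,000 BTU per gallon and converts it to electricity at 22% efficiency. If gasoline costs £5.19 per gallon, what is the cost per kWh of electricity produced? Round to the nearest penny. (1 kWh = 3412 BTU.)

Electrical output per gallon = 121,000 BTU × 0.22 / 3412 BTU/kWh = 7.802 kWh
Cost per kWh = £5.19 / 7.802 kWh = £0.665

£0.67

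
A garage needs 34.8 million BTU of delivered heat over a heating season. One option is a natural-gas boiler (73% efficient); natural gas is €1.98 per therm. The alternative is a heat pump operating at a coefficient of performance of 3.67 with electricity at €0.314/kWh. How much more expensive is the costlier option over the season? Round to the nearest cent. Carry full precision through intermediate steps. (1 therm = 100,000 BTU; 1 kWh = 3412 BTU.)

€71.25

Heat load = 34.8 × 10⁶ BTU = 34,800,000 BTU
Gas: input = 34,800,000 / 0.73 = 47,671,233 BTU = 476.7 therm → 476.7 × €1.98 = €943.89
Heat pump: 34,800,000 BTU / 3412 = 10,200 kWh heat; / 3.67 = 2,779 kWh in → × €0.314 = €872.64
Difference = |€943.89 − €872.64| = €71.25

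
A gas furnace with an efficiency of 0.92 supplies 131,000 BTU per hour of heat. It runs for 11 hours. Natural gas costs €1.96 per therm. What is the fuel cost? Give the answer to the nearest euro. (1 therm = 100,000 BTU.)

Heat delivered = 131,000 BTU/h × 11 h = 1,441,000 BTU
Gas input = 1,441,000 / 0.92 = 1,566,304 BTU
= 1,566,304 / 100,000 = 15.66 therm
Cost = 15.66 × €1.96/therm = €30.70 ≈ €31

€31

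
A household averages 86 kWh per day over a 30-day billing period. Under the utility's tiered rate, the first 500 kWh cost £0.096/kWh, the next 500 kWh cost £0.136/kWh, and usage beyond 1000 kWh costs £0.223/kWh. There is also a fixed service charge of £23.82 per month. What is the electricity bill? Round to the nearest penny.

£492.16

Usage = 86 kWh/day × 30 days = 2580 kWh
First 500 kWh × £0.096 = £48.00
Next 500 kWh × £0.136 = £68.00
Remaining 1580 kWh × £0.223 = £352.34
Energy charge = £468.34; + service £23.82 = £492.16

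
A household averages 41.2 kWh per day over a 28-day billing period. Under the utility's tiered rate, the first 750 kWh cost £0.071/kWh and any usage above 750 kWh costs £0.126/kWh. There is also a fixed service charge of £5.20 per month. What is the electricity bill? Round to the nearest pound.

Usage = 41.2 kWh/day × 28 days = 1153.6 kWh
First 750 kWh × £0.071 = £53.25
Remaining 403.6 kWh × £0.126 = £50.85
Energy charge = £104.10; + service £5.20 = £109.30 ≈ £109

£109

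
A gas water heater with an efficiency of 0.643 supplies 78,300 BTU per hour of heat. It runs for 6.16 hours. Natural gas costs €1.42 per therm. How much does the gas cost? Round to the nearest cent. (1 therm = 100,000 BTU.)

€10.65

Heat delivered = 78,300 BTU/h × 6.16 h = 482,328 BTU
Gas input = 482,328 / 0.643 = 750,121 BTU
= 750,121 / 100,000 = 7.501 therm
Cost = 7.501 × €1.42/therm = €10.65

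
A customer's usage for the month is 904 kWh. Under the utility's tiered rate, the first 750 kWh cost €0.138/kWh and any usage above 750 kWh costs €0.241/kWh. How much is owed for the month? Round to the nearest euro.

First 750 kWh × €0.138 = €103.50
Remaining 154 kWh × €0.241 = €37.11
Total = €140.61 ≈ €141

€141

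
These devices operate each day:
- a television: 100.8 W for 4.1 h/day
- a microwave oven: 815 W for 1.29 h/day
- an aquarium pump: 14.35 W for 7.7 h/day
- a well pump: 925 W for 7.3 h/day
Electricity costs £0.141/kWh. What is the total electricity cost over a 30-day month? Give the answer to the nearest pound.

television: 100.8 W × 4.1 h × 30 d = 12,398 Wh = 12.4 kWh
microwave oven: 815 W × 1.29 h × 30 d = 31,541 Wh = 31.54 kWh
aquarium pump: 14.35 W × 7.7 h × 30 d = 3,315 Wh = 3.315 kWh
well pump: 925 W × 7.3 h × 30 d = 202,575 Wh = 202.6 kWh
Total energy = 12.4 + 31.54 + 3.315 + 202.6 = 249.8 kWh
Cost = 249.8 kWh × £0.141 = £35.23 ≈ £35

£35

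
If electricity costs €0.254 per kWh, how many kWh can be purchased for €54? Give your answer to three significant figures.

€54 / €0.254 per kWh = 212.6 kWh

213 kWh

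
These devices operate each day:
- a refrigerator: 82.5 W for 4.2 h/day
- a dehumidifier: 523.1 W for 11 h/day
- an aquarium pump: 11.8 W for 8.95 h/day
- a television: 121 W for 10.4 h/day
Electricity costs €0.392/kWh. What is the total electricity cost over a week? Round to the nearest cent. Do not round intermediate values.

€20.48

refrigerator: 82.5 W × 4.2 h × 7 d = 2,426 Wh = 2.425 kWh
dehumidifier: 523.1 W × 11 h × 7 d = 40,279 Wh = 40.28 kWh
aquarium pump: 11.8 W × 8.95 h × 7 d = 739 Wh = 0.7393 kWh
television: 121 W × 10.4 h × 7 d = 8,809 Wh = 8.809 kWh
Total energy = 2.425 + 40.28 + 0.7393 + 8.809 = 52.25 kWh
Cost = 52.25 kWh × €0.392 = €20.48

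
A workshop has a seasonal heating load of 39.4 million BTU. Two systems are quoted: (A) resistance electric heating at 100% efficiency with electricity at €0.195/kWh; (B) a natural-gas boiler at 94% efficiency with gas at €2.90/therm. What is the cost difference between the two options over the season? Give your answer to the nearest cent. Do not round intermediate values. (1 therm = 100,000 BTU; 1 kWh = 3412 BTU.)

Heat load = 39.4 × 10⁶ BTU = 39,400,000 BTU
Gas: input = 39,400,000 / 0.940 = 41,914,894 BTU = 419.1 therm → 419.1 × €2.90 = €1,215.53
Electric: 39,400,000 BTU / 3412 = 11,550 kWh → × €0.195 = €2,251.76
Difference = |€1,215.53 − €2,251.76| = €1,036.23

€1036.23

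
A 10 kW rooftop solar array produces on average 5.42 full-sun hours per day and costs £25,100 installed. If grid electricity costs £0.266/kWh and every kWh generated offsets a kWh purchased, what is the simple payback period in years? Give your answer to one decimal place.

Daily generation = 10 kW × 5.42 h = 54.2 kWh
Annual generation = 54.2 × 365 = 19783 kWh
Annual savings = 19783 × £0.266 = £5,262.28
Payback = £25,100 / £5,262.28 = 4.77 years

4.8 years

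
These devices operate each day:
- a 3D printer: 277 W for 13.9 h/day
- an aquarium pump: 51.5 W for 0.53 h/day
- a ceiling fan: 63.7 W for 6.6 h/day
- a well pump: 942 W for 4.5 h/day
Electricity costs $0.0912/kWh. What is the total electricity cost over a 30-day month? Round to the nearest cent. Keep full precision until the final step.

$23.36

3D printer: 277 W × 13.9 h × 30 d = 115,509 Wh = 115.5 kWh
aquarium pump: 51.5 W × 0.53 h × 30 d = 819 Wh = 0.8189 kWh
ceiling fan: 63.7 W × 6.6 h × 30 d = 12,613 Wh = 12.61 kWh
well pump: 942 W × 4.5 h × 30 d = 127,170 Wh = 127.2 kWh
Total energy = 115.5 + 0.8189 + 12.61 + 127.2 = 256.1 kWh
Cost = 256.1 kWh × $0.0912 = $23.36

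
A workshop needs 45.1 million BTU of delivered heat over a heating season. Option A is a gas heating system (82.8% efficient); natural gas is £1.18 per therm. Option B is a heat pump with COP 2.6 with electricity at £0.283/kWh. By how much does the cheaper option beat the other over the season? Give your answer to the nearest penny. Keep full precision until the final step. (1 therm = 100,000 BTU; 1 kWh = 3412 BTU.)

£796.00

Heat load = 45.1 × 10⁶ BTU = 45,100,000 BTU
Gas: input = 45,100,000 / 0.828 = 54,468,599 BTU = 544.7 therm → 544.7 × £1.18 = £642.73
Heat pump: 45,100,000 BTU / 3412 = 13,220 kWh heat; / 2.6 = 5,084 kWh in → × £0.283 = £1,438.73
Difference = |£642.73 − £1,438.73| = £796.00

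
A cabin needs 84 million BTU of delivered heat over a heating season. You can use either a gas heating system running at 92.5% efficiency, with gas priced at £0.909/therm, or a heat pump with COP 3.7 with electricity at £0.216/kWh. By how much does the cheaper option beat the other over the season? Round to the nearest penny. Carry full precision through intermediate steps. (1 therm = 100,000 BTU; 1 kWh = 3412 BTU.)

Heat load = 84 × 10⁶ BTU = 84,000,000 BTU
Gas: input = 84,000,000 / 0.925 = 90,810,811 BTU = 908.1 therm → 908.1 × £0.909 = £825.47
Heat pump: 84,000,000 BTU / 3412 = 24,620 kWh heat; / 3.7 = 6,654 kWh in → × £0.216 = £1,437.22
Difference = |£825.47 − £1,437.22| = £611.75

£611.75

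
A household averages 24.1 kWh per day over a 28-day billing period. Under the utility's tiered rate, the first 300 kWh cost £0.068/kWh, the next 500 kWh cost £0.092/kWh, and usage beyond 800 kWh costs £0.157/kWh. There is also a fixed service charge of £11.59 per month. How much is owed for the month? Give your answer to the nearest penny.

£66.47

Usage = 24.1 kWh/day × 28 days = 674.8 kWh
First 300 kWh × £0.068 = £20.40
Next 374.8 kWh × £0.092 = £34.48
Remaining tier: 0 kWh (not reached)
Energy charge = £54.88; + service £11.59 = £66.47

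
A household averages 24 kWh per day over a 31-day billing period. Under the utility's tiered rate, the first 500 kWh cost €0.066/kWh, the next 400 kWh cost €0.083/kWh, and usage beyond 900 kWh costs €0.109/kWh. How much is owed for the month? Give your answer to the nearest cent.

Usage = 24 kWh/day × 31 days = 744 kWh
First 500 kWh × €0.066 = €33.00
Next 244 kWh × €0.083 = €20.25
Remaining tier: 0 kWh (not reached)
Total = €53.25

€53.25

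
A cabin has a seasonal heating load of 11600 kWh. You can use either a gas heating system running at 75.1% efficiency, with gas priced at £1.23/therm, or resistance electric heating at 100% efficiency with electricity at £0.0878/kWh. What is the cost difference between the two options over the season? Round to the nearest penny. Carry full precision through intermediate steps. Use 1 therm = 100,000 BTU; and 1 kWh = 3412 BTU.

£370.25

Heat load = 11600 kWh × 3412 = 39,579,200 BTU
Gas: input = 39,579,200 / 0.751 = 52,701,997 BTU = 527 therm → 527 × £1.23 = £648.23
Electric: 39,579,200 BTU / 3412 = 11,600 kWh → × £0.0878 = £1,018.48
Difference = |£648.23 − £1,018.48| = £370.25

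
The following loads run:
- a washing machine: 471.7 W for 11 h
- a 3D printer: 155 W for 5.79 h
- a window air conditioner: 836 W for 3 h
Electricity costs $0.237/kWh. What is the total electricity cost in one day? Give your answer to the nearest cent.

washing machine: 471.7 W × 11 h = 5,189 Wh = 5.189 kWh
3D printer: 155 W × 5.79 h = 897 Wh = 0.8975 kWh
window air conditioner: 836 W × 3 h = 2,508 Wh = 2.508 kWh
Total energy = 5.189 + 0.8975 + 2.508 = 8.594 kWh
Cost = 8.594 kWh × $0.237 = $2.04

$2.04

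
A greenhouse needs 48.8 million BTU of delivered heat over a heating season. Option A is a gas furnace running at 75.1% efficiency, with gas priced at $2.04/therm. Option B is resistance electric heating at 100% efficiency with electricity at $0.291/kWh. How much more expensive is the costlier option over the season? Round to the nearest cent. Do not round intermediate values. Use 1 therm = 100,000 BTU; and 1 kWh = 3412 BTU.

Heat load = 48.8 × 10⁶ BTU = 48,800,000 BTU
Gas: input = 48,800,000 / 0.751 = 64,980,027 BTU = 649.8 therm → 649.8 × $2.04 = $1,325.59
Electric: 48,800,000 BTU / 3412 = 14,300 kWh → × $0.291 = $4,162.02
Difference = |$1,325.59 − $4,162.02| = $2,836.42

$2836.42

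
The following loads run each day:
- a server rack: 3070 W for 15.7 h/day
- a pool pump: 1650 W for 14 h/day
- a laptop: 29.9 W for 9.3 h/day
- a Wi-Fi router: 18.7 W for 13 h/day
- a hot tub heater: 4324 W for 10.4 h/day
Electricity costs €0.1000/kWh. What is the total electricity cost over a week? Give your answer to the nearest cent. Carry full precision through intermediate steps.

€81.75

server rack: 3070 W × 15.7 h × 7 d = 337,393 Wh = 337.4 kWh
pool pump: 1650 W × 14 h × 7 d = 161,700 Wh = 161.7 kWh
laptop: 29.9 W × 9.3 h × 7 d = 1,946 Wh = 1.946 kWh
Wi-Fi router: 18.7 W × 13 h × 7 d = 1,702 Wh = 1.702 kWh
hot tub heater: 4324 W × 10.4 h × 7 d = 314,787 Wh = 314.8 kWh
Total energy = 337.4 + 161.7 + 1.946 + 1.702 + 314.8 = 817.5 kWh
Cost = 817.5 kWh × €0.1000 = €81.75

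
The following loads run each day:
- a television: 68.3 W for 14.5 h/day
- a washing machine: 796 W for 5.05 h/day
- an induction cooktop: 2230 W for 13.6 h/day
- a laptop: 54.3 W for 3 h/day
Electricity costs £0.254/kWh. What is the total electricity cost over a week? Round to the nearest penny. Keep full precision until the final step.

£63.12

television: 68.3 W × 14.5 h × 7 d = 6,932 Wh = 6.932 kWh
washing machine: 796 W × 5.05 h × 7 d = 28,139 Wh = 28.14 kWh
induction cooktop: 2230 W × 13.6 h × 7 d = 212,296 Wh = 212.3 kWh
laptop: 54.3 W × 3 h × 7 d = 1,140 Wh = 1.14 kWh
Total energy = 6.932 + 28.14 + 212.3 + 1.14 = 248.5 kWh
Cost = 248.5 kWh × £0.254 = £63.12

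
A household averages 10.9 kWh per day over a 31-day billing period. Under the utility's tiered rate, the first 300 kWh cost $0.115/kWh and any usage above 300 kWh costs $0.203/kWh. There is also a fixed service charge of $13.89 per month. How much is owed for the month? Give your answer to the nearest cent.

$56.08

Usage = 10.9 kWh/day × 31 days = 337.9 kWh
First 300 kWh × $0.115 = $34.50
Remaining 37.9 kWh × $0.203 = $7.69
Energy charge = $42.19; + service $13.89 = $56.08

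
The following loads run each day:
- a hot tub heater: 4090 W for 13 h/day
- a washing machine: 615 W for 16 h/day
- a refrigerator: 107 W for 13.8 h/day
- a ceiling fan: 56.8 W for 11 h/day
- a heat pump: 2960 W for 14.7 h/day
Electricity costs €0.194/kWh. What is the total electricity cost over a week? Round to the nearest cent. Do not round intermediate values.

€147.51

hot tub heater: 4090 W × 13 h × 7 d = 372,190 Wh = 372.2 kWh
washing machine: 615 W × 16 h × 7 d = 68,880 Wh = 68.88 kWh
refrigerator: 107 W × 13.8 h × 7 d = 10,336 Wh = 10.34 kWh
ceiling fan: 56.8 W × 11 h × 7 d = 4,374 Wh = 4.374 kWh
heat pump: 2960 W × 14.7 h × 7 d = 304,584 Wh = 304.6 kWh
Total energy = 372.2 + 68.88 + 10.34 + 4.374 + 304.6 = 760.4 kWh
Cost = 760.4 kWh × €0.194 = €147.51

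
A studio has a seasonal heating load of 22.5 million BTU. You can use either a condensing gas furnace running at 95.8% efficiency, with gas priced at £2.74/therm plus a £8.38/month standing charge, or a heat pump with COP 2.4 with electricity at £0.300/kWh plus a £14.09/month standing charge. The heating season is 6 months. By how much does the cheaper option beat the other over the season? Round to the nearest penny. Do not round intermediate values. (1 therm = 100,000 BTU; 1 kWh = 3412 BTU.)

Heat load = 22.5 × 10⁶ BTU = 22,500,000 BTU
Gas: input = 22,500,000 / 0.958 = 23,486,430 BTU = 234.9 therm → 234.9 × £2.74 = £643.53; + 6 × £8.38 standing = £693.81
Heat pump: 22,500,000 BTU / 3412 = 6,594 kWh heat; / 2.4 = 2,748 kWh in → × £0.300 = £824.30; + 6 × £14.09 standing = £908.84
Difference = |£693.81 − £908.84| = £215.03

£215.03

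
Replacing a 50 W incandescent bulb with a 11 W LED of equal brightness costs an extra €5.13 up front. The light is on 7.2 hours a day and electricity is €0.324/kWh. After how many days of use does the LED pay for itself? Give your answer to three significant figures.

56.4 days

Power saved = 50 − 11 = 39 W
Daily energy saved = 39 W × 7.2 h = 280.8 Wh = 0.2808 kWh
Daily savings = 0.2808 × €0.324 = €0.0910
Payback = €5.13 / €0.0910 per day = 56.39 days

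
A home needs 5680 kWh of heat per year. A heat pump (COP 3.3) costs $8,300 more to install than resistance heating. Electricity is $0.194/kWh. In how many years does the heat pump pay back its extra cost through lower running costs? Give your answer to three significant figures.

Resistance: 5680 kWh × $0.194 = $1,101.92/yr
Heat pump: 5680 / 3.3 = 1721 kWh in → × $0.194 = $333.92/yr
Annual savings = $768.00
Payback = $8,300 / $768.00 = 10.8 years

10.8 years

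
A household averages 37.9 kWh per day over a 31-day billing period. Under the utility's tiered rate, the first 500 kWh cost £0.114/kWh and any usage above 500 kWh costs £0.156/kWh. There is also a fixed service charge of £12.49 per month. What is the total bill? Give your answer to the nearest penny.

£174.77

Usage = 37.9 kWh/day × 31 days = 1174.9 kWh
First 500 kWh × £0.114 = £57.00
Remaining 674.9 kWh × £0.156 = £105.28
Energy charge = £162.28; + service £12.49 = £174.77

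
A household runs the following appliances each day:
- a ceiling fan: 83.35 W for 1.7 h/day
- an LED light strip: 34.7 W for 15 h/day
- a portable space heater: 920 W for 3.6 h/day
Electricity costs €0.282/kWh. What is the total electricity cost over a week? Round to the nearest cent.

€7.85

ceiling fan: 83.35 W × 1.7 h × 7 d = 992 Wh = 0.9919 kWh
LED light strip: 34.7 W × 15 h × 7 d = 3,644 Wh = 3.643 kWh
portable space heater: 920 W × 3.6 h × 7 d = 23,184 Wh = 23.18 kWh
Total energy = 0.9919 + 3.643 + 23.18 = 27.82 kWh
Cost = 27.82 kWh × €0.282 = €7.85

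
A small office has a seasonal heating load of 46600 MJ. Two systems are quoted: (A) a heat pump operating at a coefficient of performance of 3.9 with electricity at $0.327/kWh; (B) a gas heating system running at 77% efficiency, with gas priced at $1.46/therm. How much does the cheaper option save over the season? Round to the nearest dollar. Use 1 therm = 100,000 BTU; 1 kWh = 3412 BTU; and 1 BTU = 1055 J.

Heat load = 46600 MJ = 46,600,000,000 J / 1055 = 44,170,616 BTU
Gas: input = 44,170,616 / 0.77 = 57,364,437 BTU = 573.6 therm → 573.6 × $1.46 = $837.52
Heat pump: 44,170,616 BTU / 3412 = 12,950 kWh heat; / 3.9 = 3,319 kWh in → × $0.327 = $1,085.44
Difference = |$837.52 − $1,085.44| = $247.92 ≈ $248

$248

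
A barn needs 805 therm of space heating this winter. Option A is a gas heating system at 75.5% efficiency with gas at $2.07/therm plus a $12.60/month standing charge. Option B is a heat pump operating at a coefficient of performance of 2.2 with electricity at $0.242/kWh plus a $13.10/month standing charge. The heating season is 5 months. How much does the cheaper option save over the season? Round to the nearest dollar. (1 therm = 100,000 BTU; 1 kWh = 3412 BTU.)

Heat load = 805 therm × 100,000 = 80,500,000 BTU
Gas: input = 80,500,000 / 0.755 = 106,622,517 BTU = 1,066 therm → 1,066 × $2.07 = $2,207.09; + 5 × $12.60 standing = $2,270.09
Heat pump: 80,500,000 BTU / 3412 = 23,590 kWh heat; / 2.2 = 10,720 kWh in → × $0.242 = $2,595.25; + 5 × $13.10 standing = $2,660.75
Difference = |$2,270.09 − $2,660.75| = $390.67 ≈ $391

$391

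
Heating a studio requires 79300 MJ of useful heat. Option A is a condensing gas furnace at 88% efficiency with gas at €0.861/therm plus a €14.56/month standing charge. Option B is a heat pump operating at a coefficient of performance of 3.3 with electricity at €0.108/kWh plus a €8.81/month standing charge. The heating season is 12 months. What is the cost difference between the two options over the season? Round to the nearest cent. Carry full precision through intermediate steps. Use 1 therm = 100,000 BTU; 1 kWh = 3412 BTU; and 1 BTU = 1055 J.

Heat load = 79300 MJ = 79,300,000,000 J / 1055 = 75,165,877 BTU
Gas: input = 75,165,877 / 0.88 = 85,415,769 BTU = 854.2 therm → 854.2 × €0.861 = €735.43; + 12 × €14.56 standing = €910.15
Heat pump: 75,165,877 BTU / 3412 = 22,030 kWh heat; / 3.3 = 6,676 kWh in → × €0.108 = €720.98; + 12 × €8.81 standing = €826.70
Difference = |€910.15 − €826.70| = €83.45

€83.45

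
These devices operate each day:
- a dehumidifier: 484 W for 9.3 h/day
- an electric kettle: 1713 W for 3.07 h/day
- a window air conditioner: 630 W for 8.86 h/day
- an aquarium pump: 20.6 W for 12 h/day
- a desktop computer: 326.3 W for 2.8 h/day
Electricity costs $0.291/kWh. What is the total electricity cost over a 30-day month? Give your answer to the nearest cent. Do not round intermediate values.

$144.07

dehumidifier: 484 W × 9.3 h × 30 d = 135,036 Wh = 135 kWh
electric kettle: 1713 W × 3.07 h × 30 d = 157,767 Wh = 157.8 kWh
window air conditioner: 630 W × 8.86 h × 30 d = 167,454 Wh = 167.5 kWh
aquarium pump: 20.6 W × 12 h × 30 d = 7,416 Wh = 7.416 kWh
desktop computer: 326.3 W × 2.8 h × 30 d = 27,409 Wh = 27.41 kWh
Total energy = 135 + 157.8 + 167.5 + 7.416 + 27.41 = 495.1 kWh
Cost = 495.1 kWh × $0.291 = $144.07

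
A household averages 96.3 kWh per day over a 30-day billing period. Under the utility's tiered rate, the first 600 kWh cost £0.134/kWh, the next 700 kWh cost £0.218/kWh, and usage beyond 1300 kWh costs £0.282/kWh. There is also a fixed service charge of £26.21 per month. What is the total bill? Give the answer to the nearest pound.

£707

Usage = 96.3 kWh/day × 30 days = 2889 kWh
First 600 kWh × £0.134 = £80.40
Next 700 kWh × £0.218 = £152.60
Remaining 1589 kWh × £0.282 = £448.10
Energy charge = £681.10; + service £26.21 = £707.31 ≈ £707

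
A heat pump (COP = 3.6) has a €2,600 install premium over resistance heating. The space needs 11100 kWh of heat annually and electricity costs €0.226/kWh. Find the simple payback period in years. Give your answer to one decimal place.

1.4 years

Resistance: 11100 kWh × €0.226 = €2,508.60/yr
Heat pump: 11100 / 3.6 = 3083 kWh in → × €0.226 = €696.83/yr
Annual savings = €1,811.77
Payback = €2,600 / €1,811.77 = 1.44 years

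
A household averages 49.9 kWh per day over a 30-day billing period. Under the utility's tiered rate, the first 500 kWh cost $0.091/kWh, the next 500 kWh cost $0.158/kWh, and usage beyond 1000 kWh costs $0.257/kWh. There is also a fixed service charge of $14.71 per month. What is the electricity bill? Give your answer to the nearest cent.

$266.94

Usage = 49.9 kWh/day × 30 days = 1497 kWh
First 500 kWh × $0.091 = $45.50
Next 500 kWh × $0.158 = $79.00
Remaining 497 kWh × $0.257 = $127.73
Energy charge = $252.23; + service $14.71 = $266.94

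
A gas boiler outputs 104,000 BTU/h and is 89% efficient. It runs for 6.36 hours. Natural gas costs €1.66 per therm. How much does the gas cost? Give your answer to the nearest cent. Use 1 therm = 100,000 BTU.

€12.34

Heat delivered = 104,000 BTU/h × 6.36 h = 661,440 BTU
Gas input = 661,440 / 0.89 = 743,191 BTU
= 743,191 / 100,000 = 7.432 therm
Cost = 7.432 × €1.66/therm = €12.34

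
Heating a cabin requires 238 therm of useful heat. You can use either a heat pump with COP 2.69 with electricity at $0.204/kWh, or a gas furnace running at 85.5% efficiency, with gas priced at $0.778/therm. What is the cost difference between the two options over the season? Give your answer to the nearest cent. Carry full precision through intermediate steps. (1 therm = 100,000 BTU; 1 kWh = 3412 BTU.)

Heat load = 238 therm × 100,000 = 23,800,000 BTU
Gas: input = 23,800,000 / 0.855 = 27,836,257 BTU = 278.4 therm → 278.4 × $0.778 = $216.57
Heat pump: 23,800,000 BTU / 3412 = 6,975 kWh heat; / 2.69 = 2,593 kWh in → × $0.204 = $528.99
Difference = |$216.57 − $528.99| = $312.42

$312.42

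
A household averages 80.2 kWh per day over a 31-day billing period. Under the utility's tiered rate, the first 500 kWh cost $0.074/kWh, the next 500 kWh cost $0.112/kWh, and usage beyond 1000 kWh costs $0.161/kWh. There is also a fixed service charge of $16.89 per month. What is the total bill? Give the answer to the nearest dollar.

Usage = 80.2 kWh/day × 31 days = 2486.2 kWh
First 500 kWh × $0.074 = $37.00
Next 500 kWh × $0.112 = $56.00
Remaining 1486.2 kWh × $0.161 = $239.28
Energy charge = $332.28; + service $16.89 = $349.17 ≈ $349

$349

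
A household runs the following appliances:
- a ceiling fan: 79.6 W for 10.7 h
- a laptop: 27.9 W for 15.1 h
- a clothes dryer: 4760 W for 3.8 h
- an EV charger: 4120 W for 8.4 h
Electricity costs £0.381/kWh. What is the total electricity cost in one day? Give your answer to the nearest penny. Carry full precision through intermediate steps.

£20.56

ceiling fan: 79.6 W × 10.7 h = 852 Wh = 0.8517 kWh
laptop: 27.9 W × 15.1 h = 421 Wh = 0.4213 kWh
clothes dryer: 4760 W × 3.8 h = 18,088 Wh = 18.09 kWh
EV charger: 4120 W × 8.4 h = 34,608 Wh = 34.61 kWh
Total energy = 0.8517 + 0.4213 + 18.09 + 34.61 = 53.97 kWh
Cost = 53.97 kWh × £0.381 = £20.56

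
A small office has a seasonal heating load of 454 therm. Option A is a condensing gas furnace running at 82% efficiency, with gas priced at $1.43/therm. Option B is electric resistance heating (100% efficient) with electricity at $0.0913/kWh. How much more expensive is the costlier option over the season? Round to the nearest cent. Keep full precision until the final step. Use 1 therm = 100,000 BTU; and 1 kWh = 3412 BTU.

Heat load = 454 therm × 100,000 = 45,400,000 BTU
Gas: input = 45,400,000 / 0.82 = 55,365,854 BTU = 553.7 therm → 553.7 × $1.43 = $791.73
Electric: 45,400,000 BTU / 3412 = 13,310 kWh → × $0.0913 = $1,214.84
Difference = |$791.73 − $1,214.84| = $423.10

$423.10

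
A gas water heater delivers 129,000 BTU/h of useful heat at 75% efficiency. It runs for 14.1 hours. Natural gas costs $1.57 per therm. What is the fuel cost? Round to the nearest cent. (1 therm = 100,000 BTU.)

Heat delivered = 129,000 BTU/h × 14.1 h = 1,818,900 BTU
Gas input = 1,818,900 / 0.75 = 2,425,200 BTU
= 2,425,200 / 100,000 = 24.25 therm
Cost = 24.25 × $1.57/therm = $38.08

$38.08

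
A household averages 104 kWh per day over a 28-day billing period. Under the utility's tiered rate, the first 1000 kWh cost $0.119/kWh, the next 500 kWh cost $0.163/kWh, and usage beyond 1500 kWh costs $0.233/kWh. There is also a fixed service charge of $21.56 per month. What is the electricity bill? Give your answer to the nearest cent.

Usage = 104 kWh/day × 28 days = 2912 kWh
First 1000 kWh × $0.119 = $119.00
Next 500 kWh × $0.163 = $81.50
Remaining 1412 kWh × $0.233 = $329.00
Energy charge = $529.50; + service $21.56 = $551.06

$551.06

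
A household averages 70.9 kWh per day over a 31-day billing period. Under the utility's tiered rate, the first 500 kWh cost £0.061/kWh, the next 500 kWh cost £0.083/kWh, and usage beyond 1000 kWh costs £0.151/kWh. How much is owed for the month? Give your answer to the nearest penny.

Usage = 70.9 kWh/day × 31 days = 2197.9 kWh
First 500 kWh × £0.061 = £30.50
Next 500 kWh × £0.083 = £41.50
Remaining 1197.9 kWh × £0.151 = £180.88
Total = £252.88

£252.88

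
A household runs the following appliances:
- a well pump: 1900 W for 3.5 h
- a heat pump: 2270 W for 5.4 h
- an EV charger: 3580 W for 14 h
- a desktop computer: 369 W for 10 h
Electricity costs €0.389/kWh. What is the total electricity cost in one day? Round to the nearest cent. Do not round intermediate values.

well pump: 1900 W × 3.5 h = 6,650 Wh = 6.65 kWh
heat pump: 2270 W × 5.4 h = 12,258 Wh = 12.26 kWh
EV charger: 3580 W × 14 h = 50,120 Wh = 50.12 kWh
desktop computer: 369 W × 10 h = 3,690 Wh = 3.69 kWh
Total energy = 6.65 + 12.26 + 50.12 + 3.69 = 72.72 kWh
Cost = 72.72 kWh × €0.389 = €28.29

€28.29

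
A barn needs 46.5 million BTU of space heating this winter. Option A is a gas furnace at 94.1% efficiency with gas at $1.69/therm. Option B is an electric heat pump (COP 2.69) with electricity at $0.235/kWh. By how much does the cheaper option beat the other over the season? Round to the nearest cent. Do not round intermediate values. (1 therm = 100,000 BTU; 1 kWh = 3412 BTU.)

$355.46

Heat load = 46.5 × 10⁶ BTU = 46,500,000 BTU
Gas: input = 46,500,000 / 0.941 = 49,415,515 BTU = 494.2 therm → 494.2 × $1.69 = $835.12
Heat pump: 46,500,000 BTU / 3412 = 13,630 kWh heat; / 2.69 = 5,066 kWh in → × $0.235 = $1,190.58
Difference = |$835.12 − $1,190.58| = $355.46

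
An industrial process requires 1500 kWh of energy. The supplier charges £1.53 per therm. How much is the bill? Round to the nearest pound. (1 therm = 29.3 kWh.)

£78

1500 kWh × (0.03413 therm/kWh) = 51.19 therm
Cost = 51.19 therm × £1.53/therm = £78.33 ≈ £78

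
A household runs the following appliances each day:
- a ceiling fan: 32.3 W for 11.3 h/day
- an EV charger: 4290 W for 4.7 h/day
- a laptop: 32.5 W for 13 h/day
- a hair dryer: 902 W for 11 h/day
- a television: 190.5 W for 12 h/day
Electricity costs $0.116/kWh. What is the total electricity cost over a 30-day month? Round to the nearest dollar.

ceiling fan: 32.3 W × 11.3 h × 30 d = 10,950 Wh = 10.95 kWh
EV charger: 4290 W × 4.7 h × 30 d = 604,890 Wh = 604.9 kWh
laptop: 32.5 W × 13 h × 30 d = 12,675 Wh = 12.68 kWh
hair dryer: 902 W × 11 h × 30 d = 297,660 Wh = 297.7 kWh
television: 190.5 W × 12 h × 30 d = 68,580 Wh = 68.58 kWh
Total energy = 10.95 + 604.9 + 12.68 + 297.7 + 68.58 = 994.8 kWh
Cost = 994.8 kWh × $0.116 = $115.39 ≈ $115

$115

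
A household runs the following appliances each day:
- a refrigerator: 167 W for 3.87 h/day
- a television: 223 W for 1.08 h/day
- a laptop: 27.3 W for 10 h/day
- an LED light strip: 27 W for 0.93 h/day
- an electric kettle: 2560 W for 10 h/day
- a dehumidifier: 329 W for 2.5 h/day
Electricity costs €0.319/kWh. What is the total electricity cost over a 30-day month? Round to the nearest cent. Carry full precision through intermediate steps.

refrigerator: 167 W × 3.87 h × 30 d = 19,389 Wh = 19.39 kWh
television: 223 W × 1.08 h × 30 d = 7,225 Wh = 7.225 kWh
laptop: 27.3 W × 10 h × 30 d = 8,190 Wh = 8.19 kWh
LED light strip: 27 W × 0.93 h × 30 d = 753 Wh = 0.7533 kWh
electric kettle: 2560 W × 10 h × 30 d = 768,000 Wh = 768 kWh
dehumidifier: 329 W × 2.5 h × 30 d = 24,675 Wh = 24.68 kWh
Total energy = 19.39 + 7.225 + 8.19 + 0.7533 + 768 + 24.68 = 828.2 kWh
Cost = 828.2 kWh × €0.319 = €264.21

€264.21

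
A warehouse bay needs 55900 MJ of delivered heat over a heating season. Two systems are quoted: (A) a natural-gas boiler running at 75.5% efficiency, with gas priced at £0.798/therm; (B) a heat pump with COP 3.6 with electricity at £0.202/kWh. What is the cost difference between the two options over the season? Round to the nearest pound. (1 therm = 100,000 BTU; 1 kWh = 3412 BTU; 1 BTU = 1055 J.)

Heat load = 55900 MJ = 55,900,000,000 J / 1055 = 52,985,782 BTU
Gas: input = 52,985,782 / 0.755 = 70,179,844 BTU = 701.8 therm → 701.8 × £0.798 = £560.04
Heat pump: 52,985,782 BTU / 3412 = 15,530 kWh heat; / 3.6 = 4,314 kWh in → × £0.202 = £871.36
Difference = |£560.04 − £871.36| = £311.33 ≈ £311

£311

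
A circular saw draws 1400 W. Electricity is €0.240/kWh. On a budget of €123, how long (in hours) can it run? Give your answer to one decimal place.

366.1 h

Energy budget = €123 / €0.240 per kWh = 512.5 kWh = 512,500 Wh
Runtime = 512,500 Wh / 1400 W = 366.1 h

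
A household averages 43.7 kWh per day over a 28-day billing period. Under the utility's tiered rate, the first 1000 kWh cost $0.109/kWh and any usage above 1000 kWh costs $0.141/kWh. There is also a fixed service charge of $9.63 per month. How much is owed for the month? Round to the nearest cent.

$150.16

Usage = 43.7 kWh/day × 28 days = 1223.6 kWh
First 1000 kWh × $0.109 = $109.00
Remaining 223.6 kWh × $0.141 = $31.53
Energy charge = $140.53; + service $9.63 = $150.16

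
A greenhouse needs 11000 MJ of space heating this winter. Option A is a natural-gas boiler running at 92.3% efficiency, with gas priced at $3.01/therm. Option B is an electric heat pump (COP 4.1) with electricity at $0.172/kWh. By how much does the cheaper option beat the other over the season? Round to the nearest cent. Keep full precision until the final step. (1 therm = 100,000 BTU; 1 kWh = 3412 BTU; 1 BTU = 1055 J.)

Heat load = 11000 MJ = 11,000,000,000 J / 1055 = 10,426,540 BTU
Gas: input = 10,426,540 / 0.923 = 11,296,360 BTU = 113 therm → 113 × $3.01 = $340.02
Heat pump: 10,426,540 BTU / 3412 = 3,056 kWh heat; / 4.1 = 745.3 kWh in → × $0.172 = $128.20
Difference = |$340.02 − $128.20| = $211.82

$211.82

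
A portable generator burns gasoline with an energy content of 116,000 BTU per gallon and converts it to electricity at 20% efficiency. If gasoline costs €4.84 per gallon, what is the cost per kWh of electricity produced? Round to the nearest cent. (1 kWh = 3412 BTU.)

€0.71

Electrical output per gallon = 116,000 BTU × 0.20 / 3412 BTU/kWh = 6.8 kWh
Cost per kWh = €4.84 / 6.8 kWh = €0.712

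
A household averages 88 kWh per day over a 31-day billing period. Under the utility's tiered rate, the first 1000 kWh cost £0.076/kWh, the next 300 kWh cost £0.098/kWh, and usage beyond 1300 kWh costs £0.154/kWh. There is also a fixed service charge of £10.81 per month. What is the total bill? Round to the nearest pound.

Usage = 88 kWh/day × 31 days = 2728 kWh
First 1000 kWh × £0.076 = £76.00
Next 300 kWh × £0.098 = £29.40
Remaining 1428 kWh × £0.154 = £219.91
Energy charge = £325.31; + service £10.81 = £336.12 ≈ £336

£336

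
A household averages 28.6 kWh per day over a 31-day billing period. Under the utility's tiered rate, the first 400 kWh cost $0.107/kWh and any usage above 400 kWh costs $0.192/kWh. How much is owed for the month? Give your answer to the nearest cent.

Usage = 28.6 kWh/day × 31 days = 886.6 kWh
First 400 kWh × $0.107 = $42.80
Remaining 486.6 kWh × $0.192 = $93.43
Total = $136.23

$136.23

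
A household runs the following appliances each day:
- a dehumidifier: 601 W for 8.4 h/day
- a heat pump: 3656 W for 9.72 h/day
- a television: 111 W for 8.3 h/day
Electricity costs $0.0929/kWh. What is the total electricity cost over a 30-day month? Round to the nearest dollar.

$116

dehumidifier: 601 W × 8.4 h × 30 d = 151,452 Wh = 151.5 kWh
heat pump: 3656 W × 9.72 h × 30 d = 1,066,090 Wh = 1,066 kWh
television: 111 W × 8.3 h × 30 d = 27,639 Wh = 27.64 kWh
Total energy = 151.5 + 1,066 + 27.64 = 1,245 kWh
Cost = 1,245 kWh × $0.0929 = $115.68 ≈ $116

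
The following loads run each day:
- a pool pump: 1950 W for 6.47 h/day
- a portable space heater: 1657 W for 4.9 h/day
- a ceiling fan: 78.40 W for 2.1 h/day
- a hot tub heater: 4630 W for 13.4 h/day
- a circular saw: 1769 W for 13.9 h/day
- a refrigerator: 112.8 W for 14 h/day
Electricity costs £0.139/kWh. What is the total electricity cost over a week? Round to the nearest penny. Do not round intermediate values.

pool pump: 1950 W × 6.47 h × 7 d = 88,316 Wh = 88.32 kWh
portable space heater: 1657 W × 4.9 h × 7 d = 56,835 Wh = 56.84 kWh
ceiling fan: 78.40 W × 2.1 h × 7 d = 1,152 Wh = 1.152 kWh
hot tub heater: 4630 W × 13.4 h × 7 d = 434,294 Wh = 434.3 kWh
circular saw: 1769 W × 13.9 h × 7 d = 172,124 Wh = 172.1 kWh
refrigerator: 112.8 W × 14 h × 7 d = 11,054 Wh = 11.05 kWh
Total energy = 88.32 + 56.84 + 1.152 + 434.3 + 172.1 + 11.05 = 763.8 kWh
Cost = 763.8 kWh × £0.139 = £106.16

£106.16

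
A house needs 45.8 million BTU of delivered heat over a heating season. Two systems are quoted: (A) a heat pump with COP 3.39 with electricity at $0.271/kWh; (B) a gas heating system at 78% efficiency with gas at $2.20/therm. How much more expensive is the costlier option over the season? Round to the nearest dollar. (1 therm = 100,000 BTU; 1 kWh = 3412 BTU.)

Heat load = 45.8 × 10⁶ BTU = 45,800,000 BTU
Gas: input = 45,800,000 / 0.78 = 58,717,949 BTU = 587.2 therm → 587.2 × $2.20 = $1,291.79
Heat pump: 45,800,000 BTU / 3412 = 13,420 kWh heat; / 3.39 = 3,960 kWh in → × $0.271 = $1,073.07
Difference = |$1,291.79 − $1,073.07| = $218.73 ≈ $219

$219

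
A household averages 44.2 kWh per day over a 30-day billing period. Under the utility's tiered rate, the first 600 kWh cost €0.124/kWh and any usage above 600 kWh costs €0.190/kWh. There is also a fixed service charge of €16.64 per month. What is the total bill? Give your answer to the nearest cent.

Usage = 44.2 kWh/day × 30 days = 1326 kWh
First 600 kWh × €0.124 = €74.40
Remaining 726 kWh × €0.190 = €137.94
Energy charge = €212.34; + service €16.64 = €228.98

€228.98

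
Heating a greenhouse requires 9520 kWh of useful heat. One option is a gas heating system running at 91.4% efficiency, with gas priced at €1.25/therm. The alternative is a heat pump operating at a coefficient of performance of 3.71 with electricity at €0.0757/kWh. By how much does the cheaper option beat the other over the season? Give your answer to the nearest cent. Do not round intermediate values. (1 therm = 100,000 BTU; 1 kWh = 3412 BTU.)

Heat load = 9520 kWh × 3412 = 32,482,240 BTU
Gas: input = 32,482,240 / 0.914 = 35,538,556 BTU = 355.4 therm → 355.4 × €1.25 = €444.23
Heat pump: 32,482,240 BTU / 3412 = 9,520 kWh heat; / 3.71 = 2,566 kWh in → × €0.0757 = €194.25
Difference = |€444.23 − €194.25| = €249.98

€249.98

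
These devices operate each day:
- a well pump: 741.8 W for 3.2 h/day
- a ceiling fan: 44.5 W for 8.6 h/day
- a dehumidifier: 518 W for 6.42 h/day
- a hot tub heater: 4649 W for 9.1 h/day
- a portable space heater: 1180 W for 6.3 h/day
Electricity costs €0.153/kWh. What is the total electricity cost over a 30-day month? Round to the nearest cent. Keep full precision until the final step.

€256.22

well pump: 741.8 W × 3.2 h × 30 d = 71,213 Wh = 71.21 kWh
ceiling fan: 44.5 W × 8.6 h × 30 d = 11,481 Wh = 11.48 kWh
dehumidifier: 518 W × 6.42 h × 30 d = 99,767 Wh = 99.77 kWh
hot tub heater: 4649 W × 9.1 h × 30 d = 1,269,177 Wh = 1,269 kWh
portable space heater: 1180 W × 6.3 h × 30 d = 223,020 Wh = 223 kWh
Total energy = 71.21 + 11.48 + 99.77 + 1,269 + 223 = 1,675 kWh
Cost = 1,675 kWh × €0.153 = €256.22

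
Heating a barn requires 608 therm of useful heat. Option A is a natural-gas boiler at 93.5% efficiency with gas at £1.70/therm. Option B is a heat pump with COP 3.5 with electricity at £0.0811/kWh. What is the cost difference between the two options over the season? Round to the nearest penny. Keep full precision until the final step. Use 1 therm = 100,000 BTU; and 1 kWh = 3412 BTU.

Heat load = 608 therm × 100,000 = 60,800,000 BTU
Gas: input = 60,800,000 / 0.935 = 65,026,738 BTU = 650.3 therm → 650.3 × £1.70 = £1,105.45
Heat pump: 60,800,000 BTU / 3412 = 17,820 kWh heat; / 3.5 = 5,091 kWh in → × £0.0811 = £412.90
Difference = |£1,105.45 − £412.90| = £692.55

£692.55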